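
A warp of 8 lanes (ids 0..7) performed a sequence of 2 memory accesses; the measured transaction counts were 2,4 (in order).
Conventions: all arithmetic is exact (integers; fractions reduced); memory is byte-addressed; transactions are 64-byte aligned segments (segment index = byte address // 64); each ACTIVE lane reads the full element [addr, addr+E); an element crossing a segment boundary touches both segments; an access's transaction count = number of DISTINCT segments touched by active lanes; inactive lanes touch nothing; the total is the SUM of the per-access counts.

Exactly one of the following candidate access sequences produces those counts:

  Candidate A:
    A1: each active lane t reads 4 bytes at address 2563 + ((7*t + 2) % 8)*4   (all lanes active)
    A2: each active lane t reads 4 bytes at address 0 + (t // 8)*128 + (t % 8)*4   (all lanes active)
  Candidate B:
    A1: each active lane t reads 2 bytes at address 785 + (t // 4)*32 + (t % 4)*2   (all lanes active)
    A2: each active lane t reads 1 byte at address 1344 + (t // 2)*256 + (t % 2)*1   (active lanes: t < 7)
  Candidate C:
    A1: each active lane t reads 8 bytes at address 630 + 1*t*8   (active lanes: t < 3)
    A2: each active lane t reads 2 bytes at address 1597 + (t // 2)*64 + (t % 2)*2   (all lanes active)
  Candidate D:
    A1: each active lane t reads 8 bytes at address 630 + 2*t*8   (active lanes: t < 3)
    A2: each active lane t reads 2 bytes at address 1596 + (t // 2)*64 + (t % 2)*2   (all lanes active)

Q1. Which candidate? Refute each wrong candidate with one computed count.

A: A1 gives 1 transaction, not 2
B: A1 gives 1 transaction, not 2
C: A2 gives 5 transactions, not 4
D: all counts match (2,4)

Answer: D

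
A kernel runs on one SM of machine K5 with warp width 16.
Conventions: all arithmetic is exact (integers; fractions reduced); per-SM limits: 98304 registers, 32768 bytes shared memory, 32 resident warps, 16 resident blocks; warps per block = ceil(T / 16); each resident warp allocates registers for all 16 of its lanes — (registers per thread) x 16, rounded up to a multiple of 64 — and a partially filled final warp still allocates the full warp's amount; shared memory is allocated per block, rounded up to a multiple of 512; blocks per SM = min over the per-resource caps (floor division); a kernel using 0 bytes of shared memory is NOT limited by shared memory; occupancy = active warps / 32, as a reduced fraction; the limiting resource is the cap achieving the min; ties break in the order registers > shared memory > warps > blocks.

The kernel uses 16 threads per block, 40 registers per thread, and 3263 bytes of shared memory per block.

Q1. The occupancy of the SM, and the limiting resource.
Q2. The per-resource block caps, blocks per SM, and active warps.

Answer: occupancy 9/32, limited by shared memory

registers: 153 blocks
shared memory: 9 blocks
warps: 32 blocks
blocks: 16 blocks

Answer: 9 blocks, 9 active warps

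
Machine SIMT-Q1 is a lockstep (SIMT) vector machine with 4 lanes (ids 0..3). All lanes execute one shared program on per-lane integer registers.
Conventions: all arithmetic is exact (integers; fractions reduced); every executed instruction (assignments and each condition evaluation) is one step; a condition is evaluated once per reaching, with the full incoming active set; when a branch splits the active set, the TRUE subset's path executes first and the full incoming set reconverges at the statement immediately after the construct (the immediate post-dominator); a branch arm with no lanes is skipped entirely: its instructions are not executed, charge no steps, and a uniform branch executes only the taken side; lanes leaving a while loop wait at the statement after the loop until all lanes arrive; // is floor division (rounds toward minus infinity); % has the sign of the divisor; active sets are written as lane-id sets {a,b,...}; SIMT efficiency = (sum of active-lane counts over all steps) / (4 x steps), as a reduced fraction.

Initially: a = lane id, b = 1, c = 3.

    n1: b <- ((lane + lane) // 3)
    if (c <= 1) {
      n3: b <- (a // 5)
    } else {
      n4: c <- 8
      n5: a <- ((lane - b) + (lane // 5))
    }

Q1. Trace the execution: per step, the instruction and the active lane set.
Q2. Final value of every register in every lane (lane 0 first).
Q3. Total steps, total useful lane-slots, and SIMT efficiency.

step 0: b <- ((lane + lane) // 3)    {0,1,2,3}
step 1: eval (c <= 1)                {0,1,2,3}
step 2: c <- 8                       {0,1,2,3}
step 3: a <- ((lane - b) + (lane // 5)) {0,1,2,3}

Answer: 4 steps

a: 0,1,1,1
b: 0,0,1,2
c: 8,8,8,8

steps = 4; useful = 16; efficiency = 16/16 = 1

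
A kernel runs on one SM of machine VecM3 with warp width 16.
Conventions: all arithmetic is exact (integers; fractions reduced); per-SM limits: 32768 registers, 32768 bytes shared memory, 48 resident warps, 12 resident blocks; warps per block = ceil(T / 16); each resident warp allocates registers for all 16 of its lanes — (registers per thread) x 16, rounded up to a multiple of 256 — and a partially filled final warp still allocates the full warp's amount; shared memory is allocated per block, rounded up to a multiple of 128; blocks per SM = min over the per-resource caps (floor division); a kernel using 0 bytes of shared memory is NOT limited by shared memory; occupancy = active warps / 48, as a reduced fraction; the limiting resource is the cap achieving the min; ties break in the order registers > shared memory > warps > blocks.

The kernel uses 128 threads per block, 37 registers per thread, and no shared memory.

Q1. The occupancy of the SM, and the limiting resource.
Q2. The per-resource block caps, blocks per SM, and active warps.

Answer: occupancy 5/6, limited by registers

registers: 5 blocks
shared memory: no limit (kernel uses none)
warps: 6 blocks
blocks: 12 blocks

Answer: 5 blocks, 40 active warps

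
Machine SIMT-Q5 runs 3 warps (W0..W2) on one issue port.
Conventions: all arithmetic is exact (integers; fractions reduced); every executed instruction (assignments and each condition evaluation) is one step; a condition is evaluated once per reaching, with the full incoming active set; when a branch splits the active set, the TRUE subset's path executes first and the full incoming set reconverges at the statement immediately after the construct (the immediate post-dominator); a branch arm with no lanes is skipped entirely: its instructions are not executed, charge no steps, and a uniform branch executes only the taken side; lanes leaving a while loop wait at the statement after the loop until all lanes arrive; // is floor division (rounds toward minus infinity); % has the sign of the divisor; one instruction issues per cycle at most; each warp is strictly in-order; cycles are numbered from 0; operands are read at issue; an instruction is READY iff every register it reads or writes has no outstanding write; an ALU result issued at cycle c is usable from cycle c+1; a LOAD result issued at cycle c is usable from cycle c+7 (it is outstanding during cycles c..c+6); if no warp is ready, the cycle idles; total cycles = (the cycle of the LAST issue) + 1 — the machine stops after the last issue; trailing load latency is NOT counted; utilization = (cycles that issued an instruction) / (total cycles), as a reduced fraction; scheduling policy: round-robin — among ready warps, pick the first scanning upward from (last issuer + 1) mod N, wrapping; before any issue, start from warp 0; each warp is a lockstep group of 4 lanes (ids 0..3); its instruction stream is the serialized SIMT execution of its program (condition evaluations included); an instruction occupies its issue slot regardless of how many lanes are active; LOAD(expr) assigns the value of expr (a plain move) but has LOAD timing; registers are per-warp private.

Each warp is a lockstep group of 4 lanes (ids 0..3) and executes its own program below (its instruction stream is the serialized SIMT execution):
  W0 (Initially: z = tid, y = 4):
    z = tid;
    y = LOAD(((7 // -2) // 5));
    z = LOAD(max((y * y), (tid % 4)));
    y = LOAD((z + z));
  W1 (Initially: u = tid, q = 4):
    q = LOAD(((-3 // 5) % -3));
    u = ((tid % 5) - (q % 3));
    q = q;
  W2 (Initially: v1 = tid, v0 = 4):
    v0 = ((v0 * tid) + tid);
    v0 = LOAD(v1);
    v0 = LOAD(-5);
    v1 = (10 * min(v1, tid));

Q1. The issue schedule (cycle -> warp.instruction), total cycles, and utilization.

cycle 0: W0.I0
cycle 1: W1.I0
cycle 2: W2.I0
cycle 3: W0.I1
cycle 4: W2.I1
cycle 5: idle
cycle 6: idle
cycle 7: idle
cycle 8: W1.I1
cycle 9: W1.I2
cycle 10: W0.I2
cycle 11: W2.I2
cycle 12: W2.I3
cycle 13: idle
cycle 14: idle
cycle 15: idle
cycle 16: idle
cycle 17: W0.I3

Answer: 18 cycles, utilization 11/18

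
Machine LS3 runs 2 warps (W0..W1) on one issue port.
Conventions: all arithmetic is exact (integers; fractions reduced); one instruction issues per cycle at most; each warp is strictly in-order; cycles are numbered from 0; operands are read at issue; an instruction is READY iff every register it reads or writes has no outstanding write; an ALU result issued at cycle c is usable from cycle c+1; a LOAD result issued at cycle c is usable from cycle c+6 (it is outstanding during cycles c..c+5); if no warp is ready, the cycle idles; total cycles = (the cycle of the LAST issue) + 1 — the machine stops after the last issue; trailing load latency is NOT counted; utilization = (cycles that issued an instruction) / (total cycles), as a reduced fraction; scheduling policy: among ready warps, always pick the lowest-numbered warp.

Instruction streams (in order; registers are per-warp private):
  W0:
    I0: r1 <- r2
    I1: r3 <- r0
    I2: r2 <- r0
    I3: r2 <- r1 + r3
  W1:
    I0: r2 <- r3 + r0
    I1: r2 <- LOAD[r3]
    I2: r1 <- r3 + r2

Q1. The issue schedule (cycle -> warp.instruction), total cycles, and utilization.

cycle 0: W0.I0
cycle 1: W0.I1
cycle 2: W0.I2
cycle 3: W0.I3
cycle 4: W1.I0
cycle 5: W1.I1
cycle 6: idle
cycle 7: idle
cycle 8: idle
cycle 9: idle
cycle 10: idle
cycle 11: W1.I2

Answer: 12 cycles, utilization 7/12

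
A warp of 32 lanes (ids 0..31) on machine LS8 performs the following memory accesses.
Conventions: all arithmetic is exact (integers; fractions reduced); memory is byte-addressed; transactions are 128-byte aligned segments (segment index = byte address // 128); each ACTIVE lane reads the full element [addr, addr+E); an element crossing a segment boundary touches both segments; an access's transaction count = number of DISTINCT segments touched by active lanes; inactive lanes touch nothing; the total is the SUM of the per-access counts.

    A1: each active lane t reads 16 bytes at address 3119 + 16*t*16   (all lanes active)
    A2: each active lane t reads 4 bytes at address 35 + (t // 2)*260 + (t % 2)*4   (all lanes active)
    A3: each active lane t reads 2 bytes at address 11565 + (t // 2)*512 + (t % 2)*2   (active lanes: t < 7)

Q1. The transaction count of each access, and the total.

A1: 32 transactions
A2: 16 transactions
A3: 4 transactions

Answer: 32,16,4; total 52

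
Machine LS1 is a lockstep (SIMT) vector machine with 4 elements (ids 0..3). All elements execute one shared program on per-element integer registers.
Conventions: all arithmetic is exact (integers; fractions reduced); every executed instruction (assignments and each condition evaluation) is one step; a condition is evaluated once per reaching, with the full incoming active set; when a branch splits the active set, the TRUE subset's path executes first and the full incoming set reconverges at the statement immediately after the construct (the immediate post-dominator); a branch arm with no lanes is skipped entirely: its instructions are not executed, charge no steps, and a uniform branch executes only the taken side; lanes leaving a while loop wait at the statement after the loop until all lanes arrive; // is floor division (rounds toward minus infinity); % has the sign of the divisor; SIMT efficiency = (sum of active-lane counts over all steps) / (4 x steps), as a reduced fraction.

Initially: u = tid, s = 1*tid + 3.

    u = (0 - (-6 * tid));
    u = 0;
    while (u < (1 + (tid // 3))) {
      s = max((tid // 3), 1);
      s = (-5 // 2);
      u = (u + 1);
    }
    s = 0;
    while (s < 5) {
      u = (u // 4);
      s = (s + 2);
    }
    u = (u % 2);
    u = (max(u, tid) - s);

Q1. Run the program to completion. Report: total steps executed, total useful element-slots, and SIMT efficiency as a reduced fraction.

Answer: 24 steps, 84 useful, 7/8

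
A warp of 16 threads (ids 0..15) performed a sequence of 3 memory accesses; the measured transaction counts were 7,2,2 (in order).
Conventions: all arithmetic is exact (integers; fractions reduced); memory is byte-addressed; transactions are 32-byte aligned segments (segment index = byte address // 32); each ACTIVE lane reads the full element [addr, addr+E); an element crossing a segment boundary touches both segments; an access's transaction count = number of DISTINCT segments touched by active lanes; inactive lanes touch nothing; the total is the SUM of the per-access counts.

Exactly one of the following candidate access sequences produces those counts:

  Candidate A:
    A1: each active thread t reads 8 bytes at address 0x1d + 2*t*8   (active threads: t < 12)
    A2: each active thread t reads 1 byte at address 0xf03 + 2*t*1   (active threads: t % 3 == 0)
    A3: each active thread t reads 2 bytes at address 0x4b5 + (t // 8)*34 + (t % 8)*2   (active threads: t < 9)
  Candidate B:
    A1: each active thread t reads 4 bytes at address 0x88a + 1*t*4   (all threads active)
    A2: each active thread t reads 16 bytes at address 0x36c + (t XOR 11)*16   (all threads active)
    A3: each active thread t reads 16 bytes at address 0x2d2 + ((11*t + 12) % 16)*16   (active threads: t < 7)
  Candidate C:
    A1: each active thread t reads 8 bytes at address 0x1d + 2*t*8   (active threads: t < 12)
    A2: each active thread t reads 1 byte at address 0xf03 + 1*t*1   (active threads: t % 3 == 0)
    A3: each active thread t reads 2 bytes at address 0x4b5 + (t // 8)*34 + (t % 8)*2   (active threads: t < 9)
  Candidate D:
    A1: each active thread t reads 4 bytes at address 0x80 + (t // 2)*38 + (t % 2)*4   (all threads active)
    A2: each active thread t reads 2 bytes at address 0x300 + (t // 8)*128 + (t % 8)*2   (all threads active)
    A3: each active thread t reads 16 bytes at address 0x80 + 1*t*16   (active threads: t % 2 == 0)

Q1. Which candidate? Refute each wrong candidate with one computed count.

B: A1 gives 3 transactions, not 7
C: A2 gives 1 transaction, not 2
D: A1 gives 9 transactions, not 7
A: all counts match (7,2,2)

Answer: A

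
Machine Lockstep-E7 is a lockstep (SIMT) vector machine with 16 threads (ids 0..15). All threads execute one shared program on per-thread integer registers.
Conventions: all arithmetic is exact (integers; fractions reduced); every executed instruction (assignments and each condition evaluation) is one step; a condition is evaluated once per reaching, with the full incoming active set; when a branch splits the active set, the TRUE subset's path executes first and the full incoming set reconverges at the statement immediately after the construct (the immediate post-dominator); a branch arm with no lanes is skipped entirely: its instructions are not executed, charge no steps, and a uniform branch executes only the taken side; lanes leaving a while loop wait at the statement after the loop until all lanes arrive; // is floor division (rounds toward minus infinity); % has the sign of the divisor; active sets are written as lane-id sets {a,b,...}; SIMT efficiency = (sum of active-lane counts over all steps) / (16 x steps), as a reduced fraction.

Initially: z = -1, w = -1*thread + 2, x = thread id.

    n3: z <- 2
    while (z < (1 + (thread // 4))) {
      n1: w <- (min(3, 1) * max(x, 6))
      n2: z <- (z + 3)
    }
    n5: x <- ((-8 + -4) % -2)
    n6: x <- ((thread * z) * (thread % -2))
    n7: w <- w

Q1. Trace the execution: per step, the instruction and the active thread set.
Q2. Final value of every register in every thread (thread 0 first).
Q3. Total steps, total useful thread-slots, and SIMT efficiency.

step 0: z <- 2                       {0,1,2,3,4,5,6,7,8,9,10,11,12,13,14,15}
step 1: eval (z < (1 + (thread // 4))) {0,1,2,3,4,5,6,7,8,9,10,11,12,13,14,15}
step 2: w <- (min(3, 1) * max(x, 6)) {8,9,10,11,12,13,14,15}
step 3: z <- (z + 3)                 {8,9,10,11,12,13,14,15}
step 4: eval (z < (1 + (thread // 4))) {8,9,10,11,12,13,14,15}
step 5: x <- ((-8 + -4) % -2)        {0,1,2,3,4,5,6,7,8,9,10,11,12,13,14,15}
step 6: x <- ((thread * z) * (thread % -2)) {0,1,2,3,4,5,6,7,8,9,10,11,12,13,14,15}
step 7: w <- w                       {0,1,2,3,4,5,6,7,8,9,10,11,12,13,14,15}

Answer: 8 steps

z: 2,2,2,2,2,2,2,2,5,5,5,5,5,5,5,5
w: 2,1,0,-1,-2,-3,-4,-5,8,9,10,11,12,13,14,15
x: 0,-2,0,-6,0,-10,0,-14,0,-45,0,-55,0,-65,0,-75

steps = 8; useful = 104; efficiency = 104/128 = 13/16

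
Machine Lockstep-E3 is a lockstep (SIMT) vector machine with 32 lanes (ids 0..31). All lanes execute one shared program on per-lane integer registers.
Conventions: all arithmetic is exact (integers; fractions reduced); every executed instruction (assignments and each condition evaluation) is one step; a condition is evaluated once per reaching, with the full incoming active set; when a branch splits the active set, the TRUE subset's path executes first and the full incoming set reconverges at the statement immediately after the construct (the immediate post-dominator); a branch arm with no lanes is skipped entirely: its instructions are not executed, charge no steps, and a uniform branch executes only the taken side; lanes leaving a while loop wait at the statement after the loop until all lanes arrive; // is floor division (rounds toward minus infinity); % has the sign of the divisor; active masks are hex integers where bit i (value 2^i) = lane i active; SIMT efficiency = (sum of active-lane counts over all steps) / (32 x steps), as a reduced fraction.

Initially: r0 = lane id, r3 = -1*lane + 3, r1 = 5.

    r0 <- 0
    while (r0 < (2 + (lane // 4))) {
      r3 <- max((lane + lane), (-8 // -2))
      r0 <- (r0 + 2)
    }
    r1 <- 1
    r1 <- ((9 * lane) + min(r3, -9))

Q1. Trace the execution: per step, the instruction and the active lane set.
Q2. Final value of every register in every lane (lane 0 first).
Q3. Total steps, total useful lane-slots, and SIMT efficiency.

step 0: r0 <- 0                      0xffffffff
step 1: eval (r0 < (2 + (lane // 4))) 0xffffffff
step 2: r3 <- max((lane + lane), (-8 // -2)) 0xffffffff
step 3: r0 <- (r0 + 2)               0xffffffff
step 4: eval (r0 < (2 + (lane // 4))) 0xffffffff
step 5: r3 <- max((lane + lane), (-8 // -2)) 0xfffffff0
step 6: r0 <- (r0 + 2)               0xfffffff0
step 7: eval (r0 < (2 + (lane // 4))) 0xfffffff0
step 8: r3 <- max((lane + lane), (-8 // -2)) 0xfffff000
step 9: r0 <- (r0 + 2)               0xfffff000
step 10: eval (r0 < (2 + (lane // 4))) 0xfffff000
step 11: r3 <- max((lane + lane), (-8 // -2)) 0xfff00000
step 12: r0 <- (r0 + 2)               0xfff00000
step 13: eval (r0 < (2 + (lane // 4))) 0xfff00000
step 14: r3 <- max((lane + lane), (-8 // -2)) 0xf0000000
step 15: r0 <- (r0 + 2)               0xf0000000
step 16: eval (r0 < (2 + (lane // 4))) 0xf0000000
step 17: r1 <- 1                      0xffffffff
step 18: r1 <- ((9 * lane) + min(r3, -9)) 0xffffffff

Answer: 19 steps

r0: 2,2,2,2,4,4,4,4,4,4,4,4,6,6,6,6,6,6,6,6,8,8,8,8,8,8,8,8,10,10,10,10
r3: 4,4,4,6,8,10,12,14,16,18,20,22,24,26,28,30,32,34,36,38,40,42,44,46,48,50,52,54,56,58,60,62
r1: -9,0,9,18,27,36,45,54,63,72,81,90,99,108,117,126,135,144,153,162,171,180,189,198,207,216,225,234,243,252,261,270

steps = 19; useful = 416; efficiency = 416/608 = 13/19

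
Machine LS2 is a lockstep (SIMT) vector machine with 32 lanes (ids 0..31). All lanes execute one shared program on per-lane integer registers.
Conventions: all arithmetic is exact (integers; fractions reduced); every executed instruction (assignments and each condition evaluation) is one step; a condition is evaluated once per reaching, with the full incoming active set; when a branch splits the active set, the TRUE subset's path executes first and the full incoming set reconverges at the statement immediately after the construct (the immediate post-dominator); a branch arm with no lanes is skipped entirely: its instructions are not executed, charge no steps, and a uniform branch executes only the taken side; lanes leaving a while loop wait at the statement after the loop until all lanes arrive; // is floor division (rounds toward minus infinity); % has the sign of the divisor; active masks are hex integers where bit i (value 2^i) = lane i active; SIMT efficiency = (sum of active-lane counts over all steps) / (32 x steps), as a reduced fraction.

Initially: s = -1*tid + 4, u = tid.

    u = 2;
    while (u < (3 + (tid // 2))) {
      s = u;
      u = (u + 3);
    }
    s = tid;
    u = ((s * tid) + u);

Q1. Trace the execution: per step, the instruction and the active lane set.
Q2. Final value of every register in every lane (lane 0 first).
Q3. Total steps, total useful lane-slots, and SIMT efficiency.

step 0: u <- 2                       0xffffffff
step 1: eval (u < (3 + (tid // 2)))  0xffffffff
step 2: s <- u                       0xffffffff
step 3: u <- (u + 3)                 0xffffffff
step 4: eval (u < (3 + (tid // 2)))  0xffffffff
step 5: s <- u                       0xffffffc0
step 6: u <- (u + 3)                 0xffffffc0
step 7: eval (u < (3 + (tid // 2)))  0xffffffc0
step 8: s <- u                       0xfffff000
step 9: u <- (u + 3)                 0xfffff000
step 10: eval (u < (3 + (tid // 2)))  0xfffff000
step 11: s <- u                       0xfffc0000
step 12: u <- (u + 3)                 0xfffc0000
step 13: eval (u < (3 + (tid // 2)))  0xfffc0000
step 14: s <- u                       0xff000000
step 15: u <- (u + 3)                 0xff000000
step 16: eval (u < (3 + (tid // 2)))  0xff000000
step 17: s <- u                       0xc0000000
step 18: u <- (u + 3)                 0xc0000000
step 19: eval (u < (3 + (tid // 2)))  0xc0000000
step 20: s <- tid                     0xffffffff
step 21: u <- ((s * tid) + u)         0xffffffff

Answer: 22 steps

s: 0,1,2,3,4,5,6,7,8,9,10,11,12,13,14,15,16,17,18,19,20,21,22,23,24,25,26,27,28,29,30,31
u: 5,6,9,14,21,30,44,57,72,89,108,129,155,180,207,236,267,300,338,375,414,455,498,543,593,642,693,746,801,858,920,981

steps = 22; useful = 434; efficiency = 434/704 = 217/352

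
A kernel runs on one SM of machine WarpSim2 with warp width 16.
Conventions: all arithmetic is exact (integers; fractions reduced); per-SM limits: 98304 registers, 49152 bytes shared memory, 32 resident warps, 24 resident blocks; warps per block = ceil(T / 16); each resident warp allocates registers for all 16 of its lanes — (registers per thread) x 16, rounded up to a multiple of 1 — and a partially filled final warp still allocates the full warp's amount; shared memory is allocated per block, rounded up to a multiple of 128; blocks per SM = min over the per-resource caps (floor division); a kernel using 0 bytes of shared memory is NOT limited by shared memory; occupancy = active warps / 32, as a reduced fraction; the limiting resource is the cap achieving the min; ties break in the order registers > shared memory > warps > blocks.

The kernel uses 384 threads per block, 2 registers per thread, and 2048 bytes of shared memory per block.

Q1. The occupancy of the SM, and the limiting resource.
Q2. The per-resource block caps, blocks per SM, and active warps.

Answer: occupancy 3/4, limited by warps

registers: 128 blocks
shared memory: 24 blocks
warps: 1 block
blocks: 24 blocks

Answer: 1 block, 24 active warps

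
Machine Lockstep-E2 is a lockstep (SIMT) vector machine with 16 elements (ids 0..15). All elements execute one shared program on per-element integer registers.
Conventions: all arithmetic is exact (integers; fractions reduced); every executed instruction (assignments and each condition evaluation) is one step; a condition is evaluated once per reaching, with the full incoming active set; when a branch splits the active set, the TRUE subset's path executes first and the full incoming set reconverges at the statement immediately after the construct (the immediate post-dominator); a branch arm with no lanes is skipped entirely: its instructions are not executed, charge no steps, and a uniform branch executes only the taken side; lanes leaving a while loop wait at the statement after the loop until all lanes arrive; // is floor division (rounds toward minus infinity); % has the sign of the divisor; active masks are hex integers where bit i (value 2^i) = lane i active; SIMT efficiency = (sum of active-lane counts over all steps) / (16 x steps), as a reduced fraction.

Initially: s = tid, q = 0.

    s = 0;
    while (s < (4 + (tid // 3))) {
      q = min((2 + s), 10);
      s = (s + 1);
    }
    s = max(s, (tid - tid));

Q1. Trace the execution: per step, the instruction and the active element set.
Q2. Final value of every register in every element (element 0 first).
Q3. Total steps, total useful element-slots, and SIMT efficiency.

step 0: s <- 0                       0xffff
step 1: eval (s < (4 + (tid // 3)))  0xffff
step 2: q <- min((2 + s), 10)        0xffff
step 3: s <- (s + 1)                 0xffff
step 4: eval (s < (4 + (tid // 3)))  0xffff
step 5: q <- min((2 + s), 10)        0xffff
step 6: s <- (s + 1)                 0xffff
step 7: eval (s < (4 + (tid // 3)))  0xffff
step 8: q <- min((2 + s), 10)        0xffff
step 9: s <- (s + 1)                 0xffff
step 10: eval (s < (4 + (tid // 3)))  0xffff
step 11: q <- min((2 + s), 10)        0xffff
step 12: s <- (s + 1)                 0xffff
step 13: eval (s < (4 + (tid // 3)))  0xffff
step 14: q <- min((2 + s), 10)        0xfff8
step 15: s <- (s + 1)                 0xfff8
step 16: eval (s < (4 + (tid // 3)))  0xfff8
step 17: q <- min((2 + s), 10)        0xffc0
step 18: s <- (s + 1)                 0xffc0
step 19: eval (s < (4 + (tid // 3)))  0xffc0
step 20: q <- min((2 + s), 10)        0xfe00
step 21: s <- (s + 1)                 0xfe00
step 22: eval (s < (4 + (tid // 3)))  0xfe00
step 23: q <- min((2 + s), 10)        0xf000
step 24: s <- (s + 1)                 0xf000
step 25: eval (s < (4 + (tid // 3)))  0xf000
step 26: q <- min((2 + s), 10)        0x8000
step 27: s <- (s + 1)                 0x8000
step 28: eval (s < (4 + (tid // 3)))  0x8000
step 29: s <- max(s, (tid - tid))     0xffff

Answer: 30 steps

s: 4,4,4,5,5,5,6,6,6,7,7,7,8,8,8,9
q: 5,5,5,6,6,6,7,7,7,8,8,8,9,9,9,10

steps = 30; useful = 345; efficiency = 345/480 = 23/32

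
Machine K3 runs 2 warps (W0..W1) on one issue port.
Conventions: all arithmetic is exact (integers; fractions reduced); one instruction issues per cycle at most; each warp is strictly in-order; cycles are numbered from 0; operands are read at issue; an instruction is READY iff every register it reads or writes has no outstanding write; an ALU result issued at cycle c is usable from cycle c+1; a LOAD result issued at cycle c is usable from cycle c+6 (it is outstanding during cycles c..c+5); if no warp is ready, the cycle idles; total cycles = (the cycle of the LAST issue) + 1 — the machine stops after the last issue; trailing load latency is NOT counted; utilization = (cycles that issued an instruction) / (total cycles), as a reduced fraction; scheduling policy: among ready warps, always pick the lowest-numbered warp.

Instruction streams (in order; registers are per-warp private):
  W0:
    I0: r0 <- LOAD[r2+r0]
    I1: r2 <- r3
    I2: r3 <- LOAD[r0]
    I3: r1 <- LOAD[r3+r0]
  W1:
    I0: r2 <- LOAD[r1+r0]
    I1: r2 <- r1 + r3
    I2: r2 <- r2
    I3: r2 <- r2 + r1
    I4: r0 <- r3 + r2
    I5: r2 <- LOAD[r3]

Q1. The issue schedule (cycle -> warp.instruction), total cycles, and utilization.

cycle 0: W0.I0
cycle 1: W0.I1
cycle 2: W1.I0
cycle 3: idle
cycle 4: idle
cycle 5: idle
cycle 6: W0.I2
cycle 7: idle
cycle 8: W1.I1
cycle 9: W1.I2
cycle 10: W1.I3
cycle 11: W1.I4
cycle 12: W0.I3
cycle 13: W1.I5

Answer: 14 cycles, utilization 5/7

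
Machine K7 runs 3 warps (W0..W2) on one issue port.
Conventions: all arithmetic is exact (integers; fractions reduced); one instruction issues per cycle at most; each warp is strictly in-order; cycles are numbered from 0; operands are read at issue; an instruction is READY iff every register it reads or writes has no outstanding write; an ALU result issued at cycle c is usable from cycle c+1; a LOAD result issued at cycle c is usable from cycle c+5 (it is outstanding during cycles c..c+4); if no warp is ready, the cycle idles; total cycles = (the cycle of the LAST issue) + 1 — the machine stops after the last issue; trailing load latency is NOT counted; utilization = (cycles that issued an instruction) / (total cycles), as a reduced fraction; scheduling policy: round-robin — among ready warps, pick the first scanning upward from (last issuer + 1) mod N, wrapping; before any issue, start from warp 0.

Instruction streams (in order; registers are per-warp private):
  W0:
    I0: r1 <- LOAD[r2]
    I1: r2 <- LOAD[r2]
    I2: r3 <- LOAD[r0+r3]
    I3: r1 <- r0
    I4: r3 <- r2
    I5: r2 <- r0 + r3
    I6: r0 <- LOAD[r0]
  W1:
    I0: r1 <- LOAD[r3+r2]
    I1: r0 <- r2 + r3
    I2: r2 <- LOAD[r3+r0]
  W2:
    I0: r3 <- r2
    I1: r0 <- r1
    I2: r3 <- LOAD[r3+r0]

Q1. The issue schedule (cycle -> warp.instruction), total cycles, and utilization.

cycle 0: W0.I0
cycle 1: W1.I0
cycle 2: W2.I0
cycle 3: W0.I1
cycle 4: W1.I1
cycle 5: W2.I1
cycle 6: W0.I2
cycle 7: W1.I2
cycle 8: W2.I2
cycle 9: W0.I3
cycle 10: idle
cycle 11: W0.I4
cycle 12: W0.I5
cycle 13: W0.I6

Answer: 14 cycles, utilization 13/14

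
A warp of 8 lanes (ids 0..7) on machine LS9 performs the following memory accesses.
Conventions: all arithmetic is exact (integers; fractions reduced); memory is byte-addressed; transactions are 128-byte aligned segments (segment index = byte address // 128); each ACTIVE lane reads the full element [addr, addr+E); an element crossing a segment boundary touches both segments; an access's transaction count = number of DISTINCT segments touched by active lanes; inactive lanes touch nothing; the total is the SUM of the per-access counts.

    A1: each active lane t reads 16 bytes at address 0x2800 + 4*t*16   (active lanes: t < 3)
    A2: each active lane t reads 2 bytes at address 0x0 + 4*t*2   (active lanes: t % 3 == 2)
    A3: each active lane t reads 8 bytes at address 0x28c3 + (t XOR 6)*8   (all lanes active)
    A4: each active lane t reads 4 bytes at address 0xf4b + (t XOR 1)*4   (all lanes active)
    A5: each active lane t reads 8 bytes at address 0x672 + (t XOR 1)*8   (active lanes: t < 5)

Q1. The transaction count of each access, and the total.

A1: 2 transactions
A2: 1 transaction
A3: 2 transactions
A4: 1 transaction
A5: 2 transactions

Answer: 2,1,2,1,2; total 8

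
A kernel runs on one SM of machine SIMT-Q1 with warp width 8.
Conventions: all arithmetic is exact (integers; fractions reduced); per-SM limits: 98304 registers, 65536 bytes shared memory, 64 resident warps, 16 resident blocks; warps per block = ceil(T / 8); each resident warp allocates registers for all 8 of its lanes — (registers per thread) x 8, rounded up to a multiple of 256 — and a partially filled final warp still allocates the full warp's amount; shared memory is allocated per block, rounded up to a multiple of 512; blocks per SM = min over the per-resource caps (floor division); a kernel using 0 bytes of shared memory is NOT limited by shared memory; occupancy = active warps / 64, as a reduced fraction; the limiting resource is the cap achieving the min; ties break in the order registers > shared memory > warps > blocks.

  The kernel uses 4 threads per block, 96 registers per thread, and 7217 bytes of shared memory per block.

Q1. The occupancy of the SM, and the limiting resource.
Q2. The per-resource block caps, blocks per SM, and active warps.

Answer: occupancy 1/8, limited by shared memory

registers: 128 blocks
shared memory: 8 blocks
warps: 64 blocks
blocks: 16 blocks

Answer: 8 blocks, 8 active warps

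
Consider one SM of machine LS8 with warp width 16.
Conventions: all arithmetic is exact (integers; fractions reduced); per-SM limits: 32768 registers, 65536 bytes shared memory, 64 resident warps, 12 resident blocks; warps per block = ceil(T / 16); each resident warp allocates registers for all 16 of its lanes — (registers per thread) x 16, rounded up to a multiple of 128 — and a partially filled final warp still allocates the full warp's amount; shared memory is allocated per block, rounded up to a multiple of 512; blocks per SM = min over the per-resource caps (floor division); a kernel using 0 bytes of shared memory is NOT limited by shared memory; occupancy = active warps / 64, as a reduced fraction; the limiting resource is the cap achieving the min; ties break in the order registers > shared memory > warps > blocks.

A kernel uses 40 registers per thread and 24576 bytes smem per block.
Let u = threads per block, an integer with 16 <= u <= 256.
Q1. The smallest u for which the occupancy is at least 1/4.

Answer: u = 113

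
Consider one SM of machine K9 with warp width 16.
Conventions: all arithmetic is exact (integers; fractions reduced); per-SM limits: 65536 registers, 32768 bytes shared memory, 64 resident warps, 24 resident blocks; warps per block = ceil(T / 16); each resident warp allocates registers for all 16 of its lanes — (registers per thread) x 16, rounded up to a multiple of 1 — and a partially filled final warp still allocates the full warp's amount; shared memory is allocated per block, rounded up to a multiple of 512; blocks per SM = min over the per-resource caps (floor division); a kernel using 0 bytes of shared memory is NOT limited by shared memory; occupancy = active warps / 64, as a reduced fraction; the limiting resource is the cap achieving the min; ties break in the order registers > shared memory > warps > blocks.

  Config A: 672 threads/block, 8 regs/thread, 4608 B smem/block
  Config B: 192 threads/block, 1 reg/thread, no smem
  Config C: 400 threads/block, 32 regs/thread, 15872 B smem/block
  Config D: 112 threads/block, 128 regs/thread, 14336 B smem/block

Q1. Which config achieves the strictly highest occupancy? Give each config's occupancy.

occupancies: A 21/32, B 15/16, C 25/32, D 7/32

Answer: B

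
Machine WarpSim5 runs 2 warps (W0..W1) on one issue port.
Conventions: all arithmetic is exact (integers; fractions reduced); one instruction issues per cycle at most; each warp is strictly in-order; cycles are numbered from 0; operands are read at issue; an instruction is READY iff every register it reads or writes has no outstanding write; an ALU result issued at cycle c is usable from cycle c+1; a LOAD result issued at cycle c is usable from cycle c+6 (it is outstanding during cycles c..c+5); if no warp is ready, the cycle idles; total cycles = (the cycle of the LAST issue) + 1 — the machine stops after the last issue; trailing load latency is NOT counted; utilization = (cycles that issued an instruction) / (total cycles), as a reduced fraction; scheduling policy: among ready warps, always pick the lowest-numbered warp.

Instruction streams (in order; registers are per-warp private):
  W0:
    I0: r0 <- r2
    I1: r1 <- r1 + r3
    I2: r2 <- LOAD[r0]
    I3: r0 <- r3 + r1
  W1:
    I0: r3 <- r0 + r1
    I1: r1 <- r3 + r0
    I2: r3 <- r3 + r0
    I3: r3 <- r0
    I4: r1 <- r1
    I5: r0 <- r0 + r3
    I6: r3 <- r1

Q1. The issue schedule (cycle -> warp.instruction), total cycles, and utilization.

cycle 0: W0.I0
cycle 1: W0.I1
cycle 2: W0.I2
cycle 3: W0.I3
cycle 4: W1.I0
cycle 5: W1.I1
cycle 6: W1.I2
cycle 7: W1.I3
cycle 8: W1.I4
cycle 9: W1.I5
cycle 10: W1.I6

Answer: 11 cycles, utilization 1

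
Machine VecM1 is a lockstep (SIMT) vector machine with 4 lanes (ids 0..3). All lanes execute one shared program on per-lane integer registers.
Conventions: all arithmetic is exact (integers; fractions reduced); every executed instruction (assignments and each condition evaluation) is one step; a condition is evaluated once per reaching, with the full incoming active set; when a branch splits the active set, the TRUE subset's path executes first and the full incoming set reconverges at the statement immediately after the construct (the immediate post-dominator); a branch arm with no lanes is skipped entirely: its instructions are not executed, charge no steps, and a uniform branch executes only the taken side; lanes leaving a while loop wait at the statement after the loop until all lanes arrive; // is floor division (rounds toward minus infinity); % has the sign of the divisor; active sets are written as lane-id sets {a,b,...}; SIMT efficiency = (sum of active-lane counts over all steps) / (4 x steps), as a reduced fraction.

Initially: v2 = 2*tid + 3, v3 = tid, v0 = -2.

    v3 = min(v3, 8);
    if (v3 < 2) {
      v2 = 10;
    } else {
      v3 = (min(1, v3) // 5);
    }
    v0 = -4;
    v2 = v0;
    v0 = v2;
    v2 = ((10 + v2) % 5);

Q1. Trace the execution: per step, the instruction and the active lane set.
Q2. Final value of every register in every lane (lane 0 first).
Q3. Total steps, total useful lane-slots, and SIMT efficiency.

step 0: v3 <- min(v3, 8)             {0,1,2,3}
step 1: eval (v3 < 2)                {0,1,2,3}
step 2: v2 <- 10                     {0,1}
step 3: v3 <- (min(1, v3) // 5)      {2,3}
step 4: v0 <- -4                     {0,1,2,3}
step 5: v2 <- v0                     {0,1,2,3}
step 6: v0 <- v2                     {0,1,2,3}
step 7: v2 <- ((10 + v2) % 5)        {0,1,2,3}

Answer: 8 steps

v2: 1,1,1,1
v3: 0,1,0,0
v0: -4,-4,-4,-4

steps = 8; useful = 28; efficiency = 28/32 = 7/8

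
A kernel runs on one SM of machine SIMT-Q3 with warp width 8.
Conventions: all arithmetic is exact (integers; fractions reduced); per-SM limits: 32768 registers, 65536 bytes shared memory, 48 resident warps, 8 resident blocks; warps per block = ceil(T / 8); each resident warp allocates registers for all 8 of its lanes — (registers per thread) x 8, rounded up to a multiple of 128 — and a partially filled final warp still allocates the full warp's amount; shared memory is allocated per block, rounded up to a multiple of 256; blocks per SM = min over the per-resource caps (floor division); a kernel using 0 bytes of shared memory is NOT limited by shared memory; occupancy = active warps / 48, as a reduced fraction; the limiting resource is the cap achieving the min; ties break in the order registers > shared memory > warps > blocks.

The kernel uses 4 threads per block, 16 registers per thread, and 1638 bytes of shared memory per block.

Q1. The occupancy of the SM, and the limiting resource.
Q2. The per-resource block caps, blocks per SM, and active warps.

Answer: occupancy 1/6, limited by blocks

registers: 256 blocks
shared memory: 36 blocks
warps: 48 blocks
blocks: 8 blocks

Answer: 8 blocks, 8 active warps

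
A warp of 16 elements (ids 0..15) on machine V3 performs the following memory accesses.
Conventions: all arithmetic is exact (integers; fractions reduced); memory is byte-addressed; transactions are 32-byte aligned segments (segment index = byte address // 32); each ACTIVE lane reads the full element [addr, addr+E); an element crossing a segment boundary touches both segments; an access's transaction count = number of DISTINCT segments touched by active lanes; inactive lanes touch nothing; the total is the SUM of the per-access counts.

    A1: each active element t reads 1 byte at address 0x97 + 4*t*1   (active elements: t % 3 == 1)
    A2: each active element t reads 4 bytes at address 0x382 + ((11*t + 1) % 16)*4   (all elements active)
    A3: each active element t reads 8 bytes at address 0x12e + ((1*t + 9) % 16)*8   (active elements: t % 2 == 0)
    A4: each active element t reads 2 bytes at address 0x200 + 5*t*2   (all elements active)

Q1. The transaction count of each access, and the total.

A1: 3 transactions
A2: 3 transactions
A3: 5 transactions
A4: 5 transactions

Answer: 3,3,5,5; total 16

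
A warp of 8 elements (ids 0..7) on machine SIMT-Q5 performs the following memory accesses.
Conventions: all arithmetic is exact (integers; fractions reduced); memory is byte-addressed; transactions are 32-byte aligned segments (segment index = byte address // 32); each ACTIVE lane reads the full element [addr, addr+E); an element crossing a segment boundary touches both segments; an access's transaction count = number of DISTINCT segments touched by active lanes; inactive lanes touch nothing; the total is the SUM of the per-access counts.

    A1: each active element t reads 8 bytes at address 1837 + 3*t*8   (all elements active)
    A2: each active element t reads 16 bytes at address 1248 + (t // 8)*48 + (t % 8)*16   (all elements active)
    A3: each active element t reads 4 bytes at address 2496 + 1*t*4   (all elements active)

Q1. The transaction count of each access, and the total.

A1: 6 transactions
A2: 4 transactions
A3: 1 transaction

Answer: 6,4,1; total 11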